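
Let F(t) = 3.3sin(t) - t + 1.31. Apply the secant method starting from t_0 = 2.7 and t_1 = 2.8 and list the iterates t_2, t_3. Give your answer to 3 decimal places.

2.705, 2.705

F(2.7) = 0.02035, F(2.8) = -0.38454
t_2 = 2.80000 − (-0.38454)·(2.80000 − 2.70000) / (-0.38454 − 0.02035) = 2.80000 − (-0.03845)/(-0.40489) = 2.70503
F(2.70503) = 0.00031
t_3 = 2.70503 − 0.00031·(2.70503 − 2.80000) / (0.00031 − (-0.38454)) = 2.70503 − (-0.00003)/(0.38485) = 2.70510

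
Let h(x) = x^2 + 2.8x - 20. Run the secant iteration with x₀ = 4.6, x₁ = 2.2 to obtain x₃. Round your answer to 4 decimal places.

h(4.6) = 14.040000, h(2.2) = -9.000000
x₂ = 2.200000 − (-9.000000)·(2.200000 − 4.600000) / (-9.000000 − 14.040000) = 2.200000 − (21.600000)/(-23.040000) = 3.137500
h(3.137500) = -1.371094
x₃ = 3.137500 − (-1.371094)·(3.137500 − 2.200000) / (-1.371094 − (-9.000000)) = 3.137500 − (-1.285400)/(7.628906) = 3.305991

3.3060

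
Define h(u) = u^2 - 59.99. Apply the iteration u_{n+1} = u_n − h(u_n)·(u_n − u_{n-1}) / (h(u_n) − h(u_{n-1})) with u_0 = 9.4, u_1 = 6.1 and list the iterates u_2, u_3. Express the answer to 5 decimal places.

7.56968, 7.76646

h(9.4) = 28.3700000, h(6.1) = -22.7800000
u_2 = 6.1000000 − (-22.7800000)·(6.1000000 − 9.4000000) / (-22.7800000 − 28.3700000) = 6.1000000 − (75.1740000)/(-51.1500000) = 7.5696774
h(7.5696774) = -2.6899838
u_3 = 7.5696774 − (-2.6899838)·(7.5696774 − 6.1000000) / (-2.6899838 − (-22.7800000)) = 7.5696774 − (-3.9534084)/(20.0900162) = 7.7664621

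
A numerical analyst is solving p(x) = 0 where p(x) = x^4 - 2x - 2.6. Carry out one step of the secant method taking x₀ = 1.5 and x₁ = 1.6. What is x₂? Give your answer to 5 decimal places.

p(1.5) = -0.5375000, p(1.6) = 0.7536000
x₂ = 1.6000000 − 0.7536000·(1.6000000 − 1.5000000) / (0.7536000 − (-0.5375000)) = 1.6000000 − (0.0753600)/(1.2911000) = 1.5416312

1.54163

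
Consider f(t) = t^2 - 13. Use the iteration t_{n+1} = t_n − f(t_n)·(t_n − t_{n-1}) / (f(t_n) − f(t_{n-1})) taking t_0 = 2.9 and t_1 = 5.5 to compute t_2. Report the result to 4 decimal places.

f(2.9) = -4.590000, f(5.5) = 17.250000
t_2 = 5.500000 − 17.250000·(5.500000 − 2.900000) / (17.250000 − (-4.590000)) = 5.500000 − (44.850000)/(21.840000) = 3.446429

3.4464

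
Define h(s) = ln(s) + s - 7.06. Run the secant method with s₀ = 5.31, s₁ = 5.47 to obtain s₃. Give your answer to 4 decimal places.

5.3777

h(5.31) = -0.080408, h(5.47) = 0.109279
s₂ = 5.470000 − 0.109279·(5.470000 − 5.310000) / (0.109279 − (-0.080408)) = 5.470000 − (0.017485)/(0.189687) = 5.377824
h(5.377824) = 0.000108
s₃ = 5.377824 − 0.000108·(5.377824 − 5.470000) / (0.000108 − 0.109279) = 5.377824 − (-0.000010)/(-0.109171) = 5.377733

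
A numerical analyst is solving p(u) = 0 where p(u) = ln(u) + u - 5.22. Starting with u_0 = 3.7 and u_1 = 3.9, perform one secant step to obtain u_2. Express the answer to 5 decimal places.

3.86756

p(3.7) = -0.2116672, p(3.9) = 0.0409766
u_2 = 3.9000000 − 0.0409766·(3.9000000 − 3.7000000) / (0.0409766 − (-0.2116672)) = 3.9000000 − (0.0081953)/(0.2526437) = 3.8675618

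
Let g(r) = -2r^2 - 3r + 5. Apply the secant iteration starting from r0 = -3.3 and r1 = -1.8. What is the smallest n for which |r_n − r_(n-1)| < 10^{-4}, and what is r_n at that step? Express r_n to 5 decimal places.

n = 6, r_n = -2.50000

g(-3.3) = -6.8800000, g(-1.8) = 3.9200000
r2 = -1.8000000 − 3.9200000·(1.5000000)/(10.8000000) = -2.3444444;  |Δ| = 0.5444444
g(-2.3444444) = 1.0404938
r3 = -2.3444444 − 1.0404938·(-0.5444444)/(-2.8795062) = -2.5411765;  |Δ| = 0.1967320
g(-2.5411765) = -0.2916263
r4 = -2.5411765 − (-0.2916263)·(-0.1967320)/(-1.3321201) = -2.4981081;  |Δ| = 0.0430684
g(-2.4981081) = 0.0132361
r5 = -2.4981081 − 0.0132361·(0.0430684)/(0.3048624) = -2.4999780;  |Δ| = 0.0018699
g(-2.4999780) = 0.0001541
r6 = -2.4999780 − 0.0001541·(-0.0018699)/(-0.0130820) = -2.5000000;  |Δ| = 0.0000220
|r6 − r5| = 0.0000220 < 10^{-4}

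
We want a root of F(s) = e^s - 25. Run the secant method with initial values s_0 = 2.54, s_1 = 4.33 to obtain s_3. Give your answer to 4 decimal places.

F(2.54) = -12.320329, F(4.33) = 50.944287
s_2 = 4.330000 − 50.944287·(4.330000 − 2.540000) / (50.944287 − (-12.320329)) = 4.330000 − (91.190273)/(63.264616) = 2.888590
F(2.888590) = -7.032050
s_3 = 2.888590 − (-7.032050)·(2.888590 − 4.330000) / (-7.032050 − 50.944287) = 2.888590 − (10.136069)/(-57.976336) = 3.063421

3.0634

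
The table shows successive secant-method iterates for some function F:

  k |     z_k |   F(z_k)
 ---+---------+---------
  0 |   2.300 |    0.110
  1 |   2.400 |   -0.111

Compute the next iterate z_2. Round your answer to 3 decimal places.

z_2 = 2.400 − (-0.111)·(2.400 − 2.300) / (-0.111 − 0.110)
   = 2.400 − (-0.01110)/(-0.22100) = 2.34977

2.350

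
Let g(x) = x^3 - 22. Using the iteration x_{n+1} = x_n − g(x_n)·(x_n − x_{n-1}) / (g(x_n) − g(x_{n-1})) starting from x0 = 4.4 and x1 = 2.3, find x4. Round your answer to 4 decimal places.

2.7982

g(4.4) = 63.184000, g(2.3) = -9.833000
x2 = 2.300000 − (-9.833000)·(2.300000 − 4.400000) / (-9.833000 − 63.184000) = 2.300000 − (20.649300)/(-73.017000) = 2.582801
g(2.582801) = -4.770488
x3 = 2.582801 − (-4.770488)·(2.582801 − 2.300000) / (-4.770488 − (-9.833000)) = 2.582801 − (-1.349100)/(5.062512) = 2.849290
g(2.849290) = 1.131818
x4 = 2.849290 − 1.131818·(2.849290 − 2.582801) / (1.131818 − (-4.770488)) = 2.849290 − (0.301616)/(5.902306) = 2.798188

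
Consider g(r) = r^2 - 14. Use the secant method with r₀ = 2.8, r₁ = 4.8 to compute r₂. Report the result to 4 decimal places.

g(2.8) = -6.160000, g(4.8) = 9.040000
r₂ = 4.800000 − 9.040000·(4.800000 − 2.800000) / (9.040000 − (-6.160000)) = 4.800000 − (18.080000)/(15.200000) = 3.610526

3.6105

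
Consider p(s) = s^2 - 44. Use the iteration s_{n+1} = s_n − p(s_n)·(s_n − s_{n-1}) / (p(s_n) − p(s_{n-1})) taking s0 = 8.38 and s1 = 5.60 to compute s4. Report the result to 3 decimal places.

p(8.38) = 26.22440, p(5.60) = -12.64000
s2 = 5.60000 − (-12.64000)·(5.60000 − 8.38000) / (-12.64000 − 26.22440) = 5.60000 − (35.13920)/(-38.86440) = 6.50415
p(6.50415) = -1.69605
s3 = 6.50415 − (-1.69605)·(6.50415 − 5.60000) / (-1.69605 − (-12.64000)) = 6.50415 − (-1.53348)/(10.94395) = 6.64427
p(6.64427) = 0.14632
s4 = 6.64427 − 0.14632·(6.64427 − 6.50415) / (0.14632 − (-1.69605)) = 6.64427 − (0.02050)/(1.84237) = 6.63314

6.633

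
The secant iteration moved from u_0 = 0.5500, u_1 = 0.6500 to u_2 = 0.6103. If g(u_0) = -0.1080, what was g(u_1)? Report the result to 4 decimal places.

0.0711

The secant line through (0.5500, -0.1080) and (0.6500, g(u_1)) crosses zero at u_2 = 0.6103.
So (0.5500, -0.1080), (0.6500, g(u_1)), (0.6103, 0) are collinear:
g(u_1) = -0.1080 · (0.6500 − 0.6103) / (0.5500 − 0.6103) = -0.1080 · (0.039700)/(-0.060300) = 0.071104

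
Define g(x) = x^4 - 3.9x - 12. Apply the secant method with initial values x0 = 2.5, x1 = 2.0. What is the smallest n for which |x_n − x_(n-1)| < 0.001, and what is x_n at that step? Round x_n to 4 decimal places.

g(2.5) = 17.312500, g(2.0) = -3.800000
x2 = 2.000000 − (-3.800000)·(-0.500000)/(-21.112500) = 2.089994;  |Δ| = 0.089994
g(2.089994) = -1.070896
x3 = 2.089994 − (-1.070896)·(0.089994)/(2.729104) = 2.125308;  |Δ| = 0.035314
g(2.125308) = 0.113978
x4 = 2.125308 − 0.113978·(0.035314)/(1.184874) = 2.121911;  |Δ| = 0.003397
g(2.121911) = -0.002903
x5 = 2.121911 − (-0.002903)·(-0.003397)/(-0.116881) = 2.121995;  |Δ| = 0.000084
|x5 − x4| = 0.000084 < 0.001

n = 5, x_n = 2.1220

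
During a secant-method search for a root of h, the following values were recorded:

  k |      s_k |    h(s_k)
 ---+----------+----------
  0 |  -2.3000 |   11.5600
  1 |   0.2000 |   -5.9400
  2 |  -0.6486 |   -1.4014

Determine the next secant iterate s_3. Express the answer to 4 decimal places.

s_3 = -0.6486 − (-1.4014)·(-0.6486 − 0.2000) / (-1.4014 − (-5.9400))
   = -0.6486 − (1.189228)/(4.538600) = -0.910625

-0.9106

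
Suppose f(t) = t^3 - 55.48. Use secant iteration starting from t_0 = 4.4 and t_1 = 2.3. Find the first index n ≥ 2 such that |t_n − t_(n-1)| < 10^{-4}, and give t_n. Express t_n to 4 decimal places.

n = 7, t_n = 3.8140

f(4.4) = 29.704000, f(2.3) = -43.313000
t_2 = 2.300000 − (-43.313000)·(-2.100000)/(-73.017000) = 3.545700;  |Δ| = 1.245700
f(3.545700) = -10.903488
t_3 = 3.545700 − (-10.903488)·(1.245700)/(32.409512) = 3.964790;  |Δ| = 0.419089
f(3.964790) = 6.844735
t_4 = 3.964790 − 6.844735·(0.419089)/(17.748223) = 3.803165;  |Δ| = 0.161625
f(3.803165) = -0.470791
t_5 = 3.803165 − (-0.470791)·(-0.161625)/(-7.315526) = 3.813566;  |Δ| = 0.010401
f(3.813566) = -0.018217
t_6 = 3.813566 − (-0.018217)·(0.010401)/(0.452574) = 3.813985;  |Δ| = 0.000419
f(3.813985) = 0.000052
t_7 = 3.813985 − 0.000052·(0.000419)/(0.018269) = 3.813984;  |Δ| = 0.000001
|t_7 − t_6| = 0.000001 < 10^{-4}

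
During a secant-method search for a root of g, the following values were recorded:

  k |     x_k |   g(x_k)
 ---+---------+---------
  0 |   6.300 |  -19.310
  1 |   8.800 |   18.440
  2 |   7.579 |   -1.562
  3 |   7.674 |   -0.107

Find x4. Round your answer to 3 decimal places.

x4 = 7.674 − (-0.107)·(7.674 − 7.579) / (-0.107 − (-1.562))
   = 7.674 − (-0.01017)/(1.45500) = 7.68099

7.681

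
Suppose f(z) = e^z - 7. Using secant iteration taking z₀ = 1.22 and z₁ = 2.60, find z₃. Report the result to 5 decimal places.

f(1.22) = -3.6128123, f(2.60) = 6.4637380
z₂ = 2.6000000 − 6.4637380·(2.6000000 − 1.2200000) / (6.4637380 − (-3.6128123)) = 2.6000000 − (8.9199585)/(10.0765503) = 1.7147805
f(1.7147805) = -1.4445439
z₃ = 1.7147805 − (-1.4445439)·(1.7147805 − 2.6000000) / (-1.4445439 − 6.4637380) = 1.7147805 − (1.2787383)/(-7.9082819) = 1.8764766

1.87648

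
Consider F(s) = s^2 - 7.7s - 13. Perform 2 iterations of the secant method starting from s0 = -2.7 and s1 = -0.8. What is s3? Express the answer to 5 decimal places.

F(-2.7) = 15.0800000, F(-0.8) = -6.2000000
s2 = -0.8000000 − (-6.2000000)·(-0.8000000 − (-2.7000000)) / (-6.2000000 − 15.0800000) = -0.8000000 − (-11.7800000)/(-21.2800000) = -1.3535714
F(-1.3535714) = -0.7453444
s3 = -1.3535714 − (-0.7453444)·(-1.3535714 − (-0.8000000)) / (-0.7453444 − (-6.2000000)) = -1.3535714 − (0.4126014)/(5.4546556) = -1.4292135

-1.42921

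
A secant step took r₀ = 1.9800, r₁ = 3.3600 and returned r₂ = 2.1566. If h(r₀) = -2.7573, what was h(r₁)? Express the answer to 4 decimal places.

18.7890

The secant line through (1.9800, -2.7573) and (3.3600, h(r₁)) crosses zero at r₂ = 2.1566.
So (1.9800, -2.7573), (3.3600, h(r₁)), (2.1566, 0) are collinear:
h(r₁) = -2.7573 · (3.3600 − 2.1566) / (1.9800 − 2.1566) = -2.7573 · (1.203400)/(-0.176600) = 18.788985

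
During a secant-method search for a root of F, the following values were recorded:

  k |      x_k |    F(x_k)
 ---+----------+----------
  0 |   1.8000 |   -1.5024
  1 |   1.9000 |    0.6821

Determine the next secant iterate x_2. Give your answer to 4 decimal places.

1.8688

x_2 = 1.9000 − 0.6821·(1.9000 − 1.8000) / (0.6821 − (-1.5024))
   = 1.9000 − (0.068210)/(2.184500) = 1.868775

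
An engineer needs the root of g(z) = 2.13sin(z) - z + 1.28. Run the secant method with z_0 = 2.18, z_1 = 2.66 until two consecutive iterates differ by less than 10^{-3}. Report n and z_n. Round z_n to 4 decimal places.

n = 4, z_n = 2.5201

g(2.18) = 0.846821, g(2.66) = -0.393403
z_2 = 2.660000 − (-0.393403)·(0.480000)/(-1.240224) = 2.507743;  |Δ| = 0.152257
g(2.507743) = 0.033753
z_3 = 2.507743 − 0.033753·(-0.152257)/(0.427155) = 2.519774;  |Δ| = 0.012031
g(2.519774) = 0.000983
z_4 = 2.519774 − 0.000983·(0.012031)/(-0.032770) = 2.520134;  |Δ| = 0.000361
|z_4 − z_3| = 0.000361 < 10^{-3}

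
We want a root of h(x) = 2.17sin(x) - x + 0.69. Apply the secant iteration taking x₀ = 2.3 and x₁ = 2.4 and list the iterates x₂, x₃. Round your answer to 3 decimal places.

h(2.3) = 0.00818, h(2.4) = -0.24424
x₂ = 2.40000 − (-0.24424)·(2.40000 − 2.30000) / (-0.24424 − 0.00818) = 2.40000 − (-0.02442)/(-0.25243) = 2.30324
h(2.30324) = 0.00025
x₃ = 2.30324 − 0.00025·(2.30324 − 2.40000) / (0.00025 − (-0.24424)) = 2.30324 − (-0.00002)/(0.24449) = 2.30334

2.303, 2.303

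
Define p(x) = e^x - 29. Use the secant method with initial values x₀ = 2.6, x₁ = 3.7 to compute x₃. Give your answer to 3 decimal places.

p(2.6) = -15.53626, p(3.7) = 11.44730
x₂ = 3.70000 − 11.44730·(3.70000 − 2.60000) / (11.44730 − (-15.53626)) = 3.70000 − (12.59203)/(26.98357) = 3.23334
p(3.23334) = -3.63566
x₃ = 3.23334 − (-3.63566)·(3.23334 − 3.70000) / (-3.63566 − 11.44730) = 3.23334 − (1.69660)/(-15.08296) = 3.34583

3.346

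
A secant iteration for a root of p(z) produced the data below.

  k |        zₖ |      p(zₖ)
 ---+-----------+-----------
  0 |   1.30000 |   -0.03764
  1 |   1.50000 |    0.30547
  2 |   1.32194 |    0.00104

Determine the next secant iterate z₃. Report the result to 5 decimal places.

1.32133

z₃ = 1.32194 − 0.00104·(1.32194 − 1.50000) / (0.00104 − 0.30547)
   = 1.32194 − (-0.0001852)/(-0.3044300) = 1.3213317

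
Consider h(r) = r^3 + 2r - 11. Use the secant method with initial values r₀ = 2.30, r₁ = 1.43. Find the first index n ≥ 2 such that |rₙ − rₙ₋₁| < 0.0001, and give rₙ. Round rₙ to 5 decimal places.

n = 6, rₙ = 1.92627

h(2.30) = 5.7670000, h(1.43) = -5.2157930
r₂ = 1.4300000 − (-5.2157930)·(-0.8700000)/(-10.9827930) = 1.8431681;  |Δ| = 0.4131681
h(1.8431681) = -1.0519264
r₃ = 1.8431681 − (-1.0519264)·(0.4131681)/(4.1638666) = 1.9475476;  |Δ| = 0.1043795
h(1.9475476) = 0.2820303
r₄ = 1.9475476 − 0.2820303·(0.1043795)/(1.3339567) = 1.9254793;  |Δ| = 0.0220683
h(1.9254793) = -0.0103833
r₅ = 1.9254793 − (-0.0103833)·(-0.0220683)/(-0.2924136) = 1.9262629;  |Δ| = 0.0007836
h(1.9262629) = -0.0000967
r₆ = 1.9262629 − (-0.0000967)·(0.0007836)/(0.0102866) = 1.9262703;  |Δ| = 0.0000074
|r₆ − r₅| = 0.0000074 < 0.0001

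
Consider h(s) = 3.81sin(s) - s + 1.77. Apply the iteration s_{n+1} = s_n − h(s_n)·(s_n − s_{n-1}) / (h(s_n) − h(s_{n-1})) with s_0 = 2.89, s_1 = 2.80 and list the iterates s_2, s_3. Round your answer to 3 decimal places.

h(2.89) = -0.17151, h(2.80) = 0.24630
s_2 = 2.80000 − 0.24630·(2.80000 − 2.89000) / (0.24630 − (-0.17151)) = 2.80000 − (-0.02217)/(0.41782) = 2.85306
h(2.85306) = 0.00108
s_3 = 2.85306 − 0.00108·(2.85306 − 2.80000) / (0.00108 − 0.24630) = 2.85306 − (0.00006)/(-0.24522) = 2.85329

2.853, 2.853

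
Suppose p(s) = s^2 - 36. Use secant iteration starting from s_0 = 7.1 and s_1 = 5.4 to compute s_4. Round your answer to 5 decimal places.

p(7.1) = 14.4100000, p(5.4) = -6.8400000
s_2 = 5.4000000 − (-6.8400000)·(5.4000000 − 7.1000000) / (-6.8400000 − 14.4100000) = 5.4000000 − (11.6280000)/(-21.2500000) = 5.9472000
p(5.9472000) = -0.6308122
s_3 = 5.9472000 − (-0.6308122)·(5.9472000 − 5.4000000) / (-0.6308122 − (-6.8400000)) = 5.9472000 − (-0.3451804)/(6.2091878) = 6.0027919
p(6.0027919) = 0.0335103
s_4 = 6.0027919 − 0.0335103·(6.0027919 − 5.9472000) / (0.0335103 − (-0.6308122)) = 6.0027919 − (0.0018629)/(0.6643225) = 5.9999877

5.99999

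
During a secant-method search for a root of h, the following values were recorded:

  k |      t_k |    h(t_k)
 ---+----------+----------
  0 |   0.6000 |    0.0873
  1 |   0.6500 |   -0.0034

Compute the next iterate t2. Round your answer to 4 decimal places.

t2 = 0.6500 − (-0.0034)·(0.6500 − 0.6000) / (-0.0034 − 0.0873)
   = 0.6500 − (-0.000170)/(-0.090700) = 0.648126

0.6481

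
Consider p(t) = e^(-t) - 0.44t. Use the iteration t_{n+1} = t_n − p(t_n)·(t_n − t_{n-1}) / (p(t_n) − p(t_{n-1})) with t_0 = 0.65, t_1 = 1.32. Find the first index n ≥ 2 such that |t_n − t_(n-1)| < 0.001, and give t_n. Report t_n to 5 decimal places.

n = 5, t_n = 0.91252

p(0.65) = 0.2360458, p(1.32) = -0.3136647
t_2 = 1.3200000 − (-0.3136647)·(0.6700000)/(-0.5497105) = 0.9376981;  |Δ| = 0.3823019
p(0.9376981) = -0.0210591
t_3 = 0.9376981 − (-0.0210591)·(-0.3823019)/(0.2926056) = 0.9101835;  |Δ| = 0.0275147
p(0.9101835) = 0.0019697
t_4 = 0.9101835 − 0.0019697·(-0.0275147)/(0.0230288) = 0.9125368;  |Δ| = 0.0023533
p(0.9125368) = -0.0000118
t_5 = 0.9125368 − (-0.0000118)·(0.0023533)/(-0.0019815) = 0.9125228;  |Δ| = 0.0000140
|t_5 − t_4| = 0.0000140 < 0.001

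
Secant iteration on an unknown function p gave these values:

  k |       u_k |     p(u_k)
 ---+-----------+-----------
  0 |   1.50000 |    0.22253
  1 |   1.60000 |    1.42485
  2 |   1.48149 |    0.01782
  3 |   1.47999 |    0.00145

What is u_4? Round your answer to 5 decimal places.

1.47986

u_4 = 1.47999 − 0.00145·(1.47999 − 1.48149) / (0.00145 − 0.01782)
   = 1.47999 − (-0.0000022)/(-0.0163700) = 1.4798571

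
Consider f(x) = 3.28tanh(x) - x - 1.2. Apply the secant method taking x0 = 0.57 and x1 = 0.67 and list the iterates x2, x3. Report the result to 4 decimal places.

0.6320, 0.6296

f(0.57) = -0.079622, f(0.67) = 0.048734
x2 = 0.670000 − 0.048734·(0.670000 − 0.570000) / (0.048734 − (-0.079622)) = 0.670000 − (0.004873)/(0.128356) = 0.632032
f(0.632032) = 0.002963
x3 = 0.632032 − 0.002963·(0.632032 − 0.670000) / (0.002963 − 0.048734) = 0.632032 − (-0.000113)/(-0.045771) = 0.629574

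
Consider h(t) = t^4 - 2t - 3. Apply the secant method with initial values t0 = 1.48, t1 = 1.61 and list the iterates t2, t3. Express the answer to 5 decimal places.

1.57095, 1.57460

h(1.48) = -1.1621478, h(1.61) = 0.4989824
t2 = 1.6100000 − 0.4989824·(1.6100000 − 1.4800000) / (0.4989824 − (-1.1621478)) = 1.6100000 − (0.0648677)/(1.6611303) = 1.5709497
h(1.5709497) = -0.0514537
t3 = 1.5709497 − (-0.0514537)·(1.5709497 − 1.6100000) / (-0.0514537 − 0.4989824) = 1.5709497 − (0.0020093)/(-0.5504361) = 1.5746000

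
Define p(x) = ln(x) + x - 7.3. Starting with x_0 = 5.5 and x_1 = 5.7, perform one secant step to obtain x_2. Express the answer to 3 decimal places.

p(5.5) = -0.09525, p(5.7) = 0.14047
x_2 = 5.70000 − 0.14047·(5.70000 − 5.50000) / (0.14047 − (-0.09525)) = 5.70000 − (0.02809)/(0.23572) = 5.58082

5.581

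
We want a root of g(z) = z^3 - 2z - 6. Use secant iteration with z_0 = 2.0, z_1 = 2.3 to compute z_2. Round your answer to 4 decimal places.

2.1682

g(2.0) = -2.000000, g(2.3) = 1.567000
z_2 = 2.300000 − 1.567000·(2.300000 − 2.000000) / (1.567000 − (-2.000000)) = 2.300000 − (0.470100)/(3.567000) = 2.168209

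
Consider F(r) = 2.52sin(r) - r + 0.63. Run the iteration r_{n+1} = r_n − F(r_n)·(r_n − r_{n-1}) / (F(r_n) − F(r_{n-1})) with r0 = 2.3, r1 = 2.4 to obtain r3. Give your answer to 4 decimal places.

F(2.3) = 0.209177, F(2.4) = -0.067833
r2 = 2.400000 − (-0.067833)·(2.400000 − 2.300000) / (-0.067833 − 0.209177) = 2.400000 − (-0.006783)/(-0.277010) = 2.375513
F(2.375513) = 0.001643
r3 = 2.375513 − 0.001643·(2.375513 − 2.400000) / (0.001643 − (-0.067833)) = 2.375513 − (-0.000040)/(0.069476) = 2.376092

2.3761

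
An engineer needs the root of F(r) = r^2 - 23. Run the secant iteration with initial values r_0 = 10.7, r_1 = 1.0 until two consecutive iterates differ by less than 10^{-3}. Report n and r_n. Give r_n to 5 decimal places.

n = 8, r_n = 4.79583

F(10.7) = 91.4900000, F(1.0) = -22.0000000
r_2 = 1.0000000 − (-22.0000000)·(-9.7000000)/(-113.4900000) = 2.8803419;  |Δ| = 1.8803419
F(2.8803419) = -14.7036307
r_3 = 2.8803419 − (-14.7036307)·(1.8803419)/(7.2963693) = 6.6696035;  |Δ| = 3.7892616
F(6.6696035) = 21.4836112
r_4 = 6.6696035 − 21.4836112·(3.7892616)/(36.1872418) = 4.4199979;  |Δ| = 2.2496057
F(4.4199979) = -3.4636188
r_5 = 4.4199979 − (-3.4636188)·(-2.2496057)/(-24.9472300) = 4.7323282;  |Δ| = 0.3123303
F(4.7323282) = -0.6050698
r_6 = 4.7323282 − (-0.6050698)·(0.3123303)/(2.8585490) = 4.7984392;  |Δ| = 0.0661110
F(4.7984392) = 0.0250192
r_7 = 4.7984392 − 0.0250192·(0.0661110)/(0.6300890) = 4.7958141;  |Δ| = 0.0026251
F(4.7958141) = -0.0001667
r_8 = 4.7958141 − (-0.0001667)·(-0.0026251)/(-0.0251858) = 4.7958315;  |Δ| = 0.0000174
|r_8 − r_7| = 0.0000174 < 10^{-3}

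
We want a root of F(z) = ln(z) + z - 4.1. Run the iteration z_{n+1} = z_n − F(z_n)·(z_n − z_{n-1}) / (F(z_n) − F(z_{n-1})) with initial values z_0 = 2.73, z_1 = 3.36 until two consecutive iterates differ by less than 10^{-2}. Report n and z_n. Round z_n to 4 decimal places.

n = 3, z_n = 3.0010

F(2.73) = -0.365698, F(3.36) = 0.471941
z_2 = 3.360000 − 0.471941·(0.630000)/(0.837639) = 3.005047;  |Δ| = 0.354953
F(3.005047) = 0.005340
z_3 = 3.005047 − 0.005340·(-0.354953)/(-0.466601) = 3.000985;  |Δ| = 0.004062
|z_3 − z_2| = 0.004062 < 10^{-2}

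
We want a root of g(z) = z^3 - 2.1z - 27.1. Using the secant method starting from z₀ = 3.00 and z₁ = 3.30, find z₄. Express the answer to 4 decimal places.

g(3.00) = -6.400000, g(3.30) = 1.907000
z₂ = 3.300000 − 1.907000·(3.300000 − 3.000000) / (1.907000 − (-6.400000)) = 3.300000 − (0.572100)/(8.307000) = 3.231130
g(3.231130) = -0.151715
z₃ = 3.231130 − (-0.151715)·(3.231130 − 3.300000) / (-0.151715 − 1.907000) = 3.231130 − (0.010449)/(-2.058715) = 3.236206
g(3.236206) = -0.003162
z₄ = 3.236206 − (-0.003162)·(3.236206 − 3.231130) / (-0.003162 − (-0.151715)) = 3.236206 − (-0.000016)/(0.148553) = 3.236314

3.2363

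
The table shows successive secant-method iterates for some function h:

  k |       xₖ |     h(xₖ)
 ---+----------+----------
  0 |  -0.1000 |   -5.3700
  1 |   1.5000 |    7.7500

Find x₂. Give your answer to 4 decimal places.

x₂ = 1.5000 − 7.7500·(1.5000 − (-0.1000)) / (7.7500 − (-5.3700))
   = 1.5000 − (12.400000)/(13.120000) = 0.554878

0.5549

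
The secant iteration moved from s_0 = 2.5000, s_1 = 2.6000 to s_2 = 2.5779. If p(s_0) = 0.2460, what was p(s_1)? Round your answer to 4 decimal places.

-0.0698

The secant line through (2.5000, 0.2460) and (2.6000, p(s_1)) crosses zero at s_2 = 2.5779.
So (2.5000, 0.2460), (2.6000, p(s_1)), (2.5779, 0) are collinear:
p(s_1) = 0.2460 · (2.6000 − 2.5779) / (2.5000 − 2.5779) = 0.2460 · (0.022100)/(-0.077900) = -0.069789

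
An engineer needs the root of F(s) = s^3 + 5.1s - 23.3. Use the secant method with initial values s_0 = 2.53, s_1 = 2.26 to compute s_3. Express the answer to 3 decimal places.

F(2.53) = 5.79728, F(2.26) = -0.23082
s_2 = 2.26000 − (-0.23082)·(2.26000 − 2.53000) / (-0.23082 − 5.79728) = 2.26000 − (0.06232)/(-6.02810) = 2.27034
F(2.27034) = -0.01895
s_3 = 2.27034 − (-0.01895)·(2.27034 − 2.26000) / (-0.01895 − (-0.23082)) = 2.27034 − (-0.00020)/(0.21187) = 2.27126

2.271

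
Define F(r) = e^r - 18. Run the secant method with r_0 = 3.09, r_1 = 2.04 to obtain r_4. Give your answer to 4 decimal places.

F(3.09) = 3.977078, F(2.04) = -10.309391
r_2 = 2.040000 − (-10.309391)·(2.040000 − 3.090000) / (-10.309391 − 3.977078) = 2.040000 − (10.824860)/(-14.286469) = 2.797700
F(2.797700) = -1.593129
r_3 = 2.797700 − (-1.593129)·(2.797700 − 2.040000) / (-1.593129 − (-10.309391)) = 2.797700 − (-1.207114)/(8.716262) = 2.936190
F(2.936190) = 0.843916
r_4 = 2.936190 − 0.843916·(2.936190 − 2.797700) / (0.843916 − (-1.593129)) = 2.936190 − (0.116874)/(2.437045) = 2.888233

2.8882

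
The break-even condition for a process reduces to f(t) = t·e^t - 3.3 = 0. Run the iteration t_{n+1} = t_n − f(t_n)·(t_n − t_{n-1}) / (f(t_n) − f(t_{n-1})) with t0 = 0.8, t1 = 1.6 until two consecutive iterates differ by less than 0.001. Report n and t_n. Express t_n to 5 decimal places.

f(0.8) = -1.5195673, f(1.6) = 4.6248519
t2 = 1.6000000 − 4.6248519·(0.8000000)/(6.1444191) = 0.9978468;  |Δ| = 0.6021532
f(0.9978468) = -0.5934052
t3 = 0.9978468 − (-0.5934052)·(-0.6021532)/(-5.2182570) = 1.0663219;  |Δ| = 0.0684751
f(1.0663219) = -0.2026799
t4 = 1.0663219 − (-0.2026799)·(0.0684751)/(0.3907252) = 1.1018419;  |Δ| = 0.0355199
f(1.1018419) = 0.0162184
t5 = 1.1018419 − 0.0162184·(0.0355199)/(0.2188983) = 1.0992102;  |Δ| = 0.0026317
f(1.0992102) = -0.0003973
t6 = 1.0992102 − (-0.0003973)·(-0.0026317)/(-0.0166157) = 1.0992731;  |Δ| = 0.0000629
|t6 − t5| = 0.0000629 < 0.001

n = 6, t_n = 1.09927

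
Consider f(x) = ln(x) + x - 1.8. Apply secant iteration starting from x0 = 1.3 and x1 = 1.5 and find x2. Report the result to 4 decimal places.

1.4385

f(1.3) = -0.237636, f(1.5) = 0.105465
x2 = 1.500000 − 0.105465·(1.500000 − 1.300000) / (0.105465 − (-0.237636)) = 1.500000 − (0.021093)/(0.343101) = 1.438522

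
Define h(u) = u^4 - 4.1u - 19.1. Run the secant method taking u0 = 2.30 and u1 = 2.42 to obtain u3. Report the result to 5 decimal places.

h(2.30) = -0.5459000, h(2.42) = 5.2754210
u2 = 2.4200000 − 5.2754210·(2.4200000 − 2.3000000) / (5.2754210 − (-0.5459000)) = 2.4200000 − (0.6330505)/(5.8213210) = 2.3112531
h(2.3112531) = -0.0403387
u3 = 2.3112531 − (-0.0403387)·(2.3112531 − 2.4200000) / (-0.0403387 − 5.2754210) = 2.3112531 − (0.0043867)/(-5.3157596) = 2.3120783

2.31208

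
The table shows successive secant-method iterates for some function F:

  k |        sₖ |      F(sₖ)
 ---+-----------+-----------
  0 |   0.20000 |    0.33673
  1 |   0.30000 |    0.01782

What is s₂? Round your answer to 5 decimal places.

s₂ = 0.30000 − 0.01782·(0.30000 − 0.20000) / (0.01782 − 0.33673)
   = 0.30000 − (0.0017820)/(-0.3189100) = 0.3055878

0.30559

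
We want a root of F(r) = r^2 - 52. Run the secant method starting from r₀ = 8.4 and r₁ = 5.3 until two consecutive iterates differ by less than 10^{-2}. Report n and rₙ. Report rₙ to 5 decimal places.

n = 5, rₙ = 7.21110

F(8.4) = 18.5600000, F(5.3) = -23.9100000
r₂ = 5.3000000 − (-23.9100000)·(-3.1000000)/(-42.4700000) = 7.0452555;  |Δ| = 1.7452555
F(7.0452555) = -2.3643753
r₃ = 7.0452555 − (-2.3643753)·(1.7452555)/(21.5456247) = 7.2367764;  |Δ| = 0.1915210
F(7.2367764) = 0.3709333
r₄ = 7.2367764 − 0.3709333·(0.1915210)/(2.7353086) = 7.2108044;  |Δ| = 0.0259720
F(7.2108044) = -0.0042996
r₅ = 7.2108044 − (-0.0042996)·(-0.0259720)/(-0.3752329) = 7.2111020;  |Δ| = 0.0002976
|r₅ − r₄| = 0.0002976 < 10^{-2}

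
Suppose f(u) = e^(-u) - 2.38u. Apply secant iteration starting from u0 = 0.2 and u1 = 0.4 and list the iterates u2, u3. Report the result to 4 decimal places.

f(0.2) = 0.342731, f(0.4) = -0.281680
u2 = 0.400000 − (-0.281680)·(0.400000 − 0.200000) / (-0.281680 − 0.342731) = 0.400000 − (-0.056336)/(-0.624411) = 0.309777
f(0.309777) = -0.003660
u3 = 0.309777 − (-0.003660)·(0.309777 − 0.400000) / (-0.003660 − (-0.281680)) = 0.309777 − (0.000330)/(0.278020) = 0.308590

0.3098, 0.3086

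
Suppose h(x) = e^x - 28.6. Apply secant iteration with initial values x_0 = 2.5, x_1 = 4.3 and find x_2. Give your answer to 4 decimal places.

h(2.5) = -16.417506, h(4.3) = 45.099794
x_2 = 4.300000 − 45.099794·(4.300000 − 2.500000) / (45.099794 − (-16.417506)) = 4.300000 − (81.179629)/(61.517300) = 2.980377

2.9804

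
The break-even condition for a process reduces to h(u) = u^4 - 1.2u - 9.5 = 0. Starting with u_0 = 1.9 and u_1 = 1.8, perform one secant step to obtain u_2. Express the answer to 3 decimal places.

1.848

h(1.9) = 1.25210, h(1.8) = -1.16240
u_2 = 1.80000 − (-1.16240)·(1.80000 − 1.90000) / (-1.16240 − 1.25210) = 1.80000 − (0.11624)/(-2.41450) = 1.84814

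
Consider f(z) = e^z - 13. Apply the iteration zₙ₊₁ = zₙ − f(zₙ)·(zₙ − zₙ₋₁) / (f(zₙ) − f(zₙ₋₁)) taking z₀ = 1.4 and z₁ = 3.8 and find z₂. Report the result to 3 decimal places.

1.928

f(1.4) = -8.94480, f(3.8) = 31.70118
z₂ = 3.80000 − 31.70118·(3.80000 − 1.40000) / (31.70118 − (-8.94480)) = 3.80000 − (76.08284)/(40.64598) = 1.92816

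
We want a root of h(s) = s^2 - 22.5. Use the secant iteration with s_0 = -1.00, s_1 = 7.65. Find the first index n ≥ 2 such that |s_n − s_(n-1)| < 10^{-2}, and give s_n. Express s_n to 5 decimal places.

n = 7, s_n = 4.74342

h(-1.00) = -21.5000000, h(7.65) = 36.0225000
s_2 = 7.6500000 − 36.0225000·(8.6500000)/(57.5225000) = 2.2330827;  |Δ| = 5.4169173
h(2.2330827) = -17.5133416
s_3 = 2.2330827 − (-17.5133416)·(-5.4169173)/(-53.5358416) = 4.0051352;  |Δ| = 1.7720525
h(4.0051352) = -6.4588918
s_4 = 4.0051352 − (-6.4588918)·(1.7720525)/(11.0544498) = 5.0405097;  |Δ| = 1.0353745
h(5.0405097) = 2.9067384
s_5 = 5.0405097 − 2.9067384·(1.0353745)/(9.3656302) = 4.7191685;  |Δ| = 0.3213412
h(4.7191685) = -0.2294483
s_6 = 4.7191685 − (-0.2294483)·(-0.3213412)/(-3.1361867) = 4.7426784;  |Δ| = 0.0235098
h(4.7426784) = -0.0070020
s_7 = 4.7426784 − (-0.0070020)·(0.0235098)/(0.2224464) = 4.7434184;  |Δ| = 0.0007400
|s_7 − s_6| = 0.0007400 < 10^{-2}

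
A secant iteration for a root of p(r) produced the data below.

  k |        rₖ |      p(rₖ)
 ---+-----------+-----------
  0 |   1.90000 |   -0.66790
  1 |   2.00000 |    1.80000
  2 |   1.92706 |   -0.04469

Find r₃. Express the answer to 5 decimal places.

r₃ = 1.92706 − (-0.04469)·(1.92706 − 2.00000) / (-0.04469 − 1.80000)
   = 1.92706 − (0.0032597)/(-1.8446900) = 1.9288271

1.92883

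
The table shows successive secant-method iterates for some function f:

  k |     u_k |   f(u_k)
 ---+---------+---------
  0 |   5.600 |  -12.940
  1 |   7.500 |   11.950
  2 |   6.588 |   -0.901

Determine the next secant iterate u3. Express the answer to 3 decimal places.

u3 = 6.588 − (-0.901)·(6.588 − 7.500) / (-0.901 − 11.950)
   = 6.588 − (0.82171)/(-12.85100) = 6.65194

6.652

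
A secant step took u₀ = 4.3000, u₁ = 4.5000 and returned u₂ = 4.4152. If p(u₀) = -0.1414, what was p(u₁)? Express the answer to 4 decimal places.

The secant line through (4.3000, -0.1414) and (4.5000, p(u₁)) crosses zero at u₂ = 4.4152.
So (4.3000, -0.1414), (4.5000, p(u₁)), (4.4152, 0) are collinear:
p(u₁) = -0.1414 · (4.5000 − 4.4152) / (4.3000 − 4.4152) = -0.1414 · (0.084800)/(-0.115200) = 0.104086

0.1041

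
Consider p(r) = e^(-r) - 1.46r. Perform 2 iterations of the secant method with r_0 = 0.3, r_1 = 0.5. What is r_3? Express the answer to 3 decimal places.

p(0.3) = 0.30282, p(0.5) = -0.12347
r_2 = 0.50000 − (-0.12347)·(0.50000 − 0.30000) / (-0.12347 − 0.30282) = 0.50000 − (-0.02469)/(-0.42629) = 0.44207
p(0.44207) = -0.00272
r_3 = 0.44207 − (-0.00272)·(0.44207 − 0.50000) / (-0.00272 − (-0.12347)) = 0.44207 − (0.00016)/(0.12075) = 0.44077

0.441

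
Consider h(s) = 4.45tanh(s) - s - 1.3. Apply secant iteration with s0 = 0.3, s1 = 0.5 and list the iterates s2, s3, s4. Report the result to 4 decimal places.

0.4084, 0.4030, 0.4033

h(0.3) = -0.303659, h(0.5) = 0.256421
s2 = 0.500000 − 0.256421·(0.500000 − 0.300000) / (0.256421 − (-0.303659)) = 0.500000 − (0.051284)/(0.560080) = 0.408434
h(0.408434) = 0.014349
s3 = 0.408434 − 0.014349·(0.408434 − 0.500000) / (0.014349 − 0.256421) = 0.408434 − (-0.001314)/(-0.242072) = 0.403006
h(0.403006) = -0.000799
s4 = 0.403006 − (-0.000799)·(0.403006 − 0.408434) / (-0.000799 − 0.014349) = 0.403006 − (0.000004)/(-0.015148) = 0.403293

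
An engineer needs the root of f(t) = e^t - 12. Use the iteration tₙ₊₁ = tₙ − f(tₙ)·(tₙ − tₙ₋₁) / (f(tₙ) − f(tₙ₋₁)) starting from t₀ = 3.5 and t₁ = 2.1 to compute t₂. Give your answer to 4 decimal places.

2.3151

f(3.5) = 21.115452, f(2.1) = -3.833830
t₂ = 2.100000 − (-3.833830)·(2.100000 − 3.500000) / (-3.833830 − 21.115452) = 2.100000 − (5.367362)/(-24.949282) = 2.315131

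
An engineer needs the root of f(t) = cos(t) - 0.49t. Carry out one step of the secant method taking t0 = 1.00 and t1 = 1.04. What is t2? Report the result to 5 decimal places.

f(1.00) = 0.0503023, f(1.04) = -0.0033797
t2 = 1.0400000 − (-0.0033797)·(1.0400000 − 1.0000000) / (-0.0033797 − 0.0503023) = 1.0400000 − (-0.0001352)/(-0.0536820) = 1.0374817

1.03748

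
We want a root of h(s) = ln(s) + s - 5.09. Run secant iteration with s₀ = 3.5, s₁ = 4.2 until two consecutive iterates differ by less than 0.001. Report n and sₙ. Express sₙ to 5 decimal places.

h(3.5) = -0.3372370, h(4.2) = 0.5450845
s₂ = 4.2000000 − 0.5450845·(0.7000000)/(0.8823216) = 3.7675509;  |Δ| = 0.4324491
h(3.7675509) = 0.0039761
s₃ = 3.7675509 − 0.0039761·(-0.4324491)/(-0.5411085) = 3.7643733;  |Δ| = 0.0031776
h(3.7643733) = -0.0000453
s₄ = 3.7643733 − (-0.0000453)·(-0.0031776)/(-0.0040214) = 3.7644091;  |Δ| = 0.0000358
|s₄ − s₃| = 0.0000358 < 0.001

n = 4, sₙ = 3.76441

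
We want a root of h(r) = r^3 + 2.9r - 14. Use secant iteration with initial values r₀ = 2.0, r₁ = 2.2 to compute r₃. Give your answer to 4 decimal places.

h(2.0) = -0.200000, h(2.2) = 3.028000
r₂ = 2.200000 − 3.028000·(2.200000 − 2.000000) / (3.028000 − (-0.200000)) = 2.200000 − (0.605600)/(3.228000) = 2.012392
h(2.012392) = -0.014442
r₃ = 2.012392 − (-0.014442)·(2.012392 − 2.200000) / (-0.014442 − 3.028000) = 2.012392 − (0.002710)/(-3.042442) = 2.013282

2.0133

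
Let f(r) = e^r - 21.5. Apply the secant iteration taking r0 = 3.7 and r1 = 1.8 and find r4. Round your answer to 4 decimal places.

f(3.7) = 18.947304, f(1.8) = -15.450353
r2 = 1.800000 − (-15.450353)·(1.800000 − 3.700000) / (-15.450353 − 18.947304) = 1.800000 − (29.355670)/(-34.397657) = 2.653421
f(2.653421) = -7.297463
r3 = 2.653421 − (-7.297463)·(2.653421 − 1.800000) / (-7.297463 − (-15.450353)) = 2.653421 − (-6.227805)/(8.152890) = 3.417298
f(3.417298) = 8.986918
r4 = 3.417298 − 8.986918·(3.417298 − 2.653421) / (8.986918 − (-7.297463)) = 3.417298 − (6.864900)/(16.284380) = 2.995734

2.9957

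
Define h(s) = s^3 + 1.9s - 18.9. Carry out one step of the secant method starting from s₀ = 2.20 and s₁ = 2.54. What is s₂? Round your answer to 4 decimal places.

2.4168

h(2.20) = -4.072000, h(2.54) = 2.313064
s₂ = 2.540000 − 2.313064·(2.540000 − 2.200000) / (2.313064 − (-4.072000)) = 2.540000 − (0.786442)/(6.385064) = 2.416831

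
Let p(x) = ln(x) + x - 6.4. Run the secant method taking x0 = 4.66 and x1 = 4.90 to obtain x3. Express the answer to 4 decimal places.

p(4.66) = -0.200985, p(4.90) = 0.089235
x2 = 4.900000 − 0.089235·(4.900000 − 4.660000) / (0.089235 − (-0.200985)) = 4.900000 − (0.021416)/(0.290220) = 4.826206
p(4.826206) = 0.000267
x3 = 4.826206 − 0.000267·(4.826206 − 4.900000) / (0.000267 − 0.089235) = 4.826206 − (-0.000020)/(-0.088968) = 4.825985

4.8260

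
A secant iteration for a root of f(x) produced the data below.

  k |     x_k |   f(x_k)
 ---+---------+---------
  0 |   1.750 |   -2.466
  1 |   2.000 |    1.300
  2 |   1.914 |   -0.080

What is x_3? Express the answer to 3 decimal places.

x_3 = 1.914 − (-0.080)·(1.914 − 2.000) / (-0.080 − 1.300)
   = 1.914 − (0.00688)/(-1.38000) = 1.91899

1.919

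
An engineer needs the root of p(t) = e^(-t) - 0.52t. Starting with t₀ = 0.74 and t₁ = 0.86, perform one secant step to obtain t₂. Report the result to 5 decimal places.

0.83521

p(0.74) = 0.0923139, p(0.86) = -0.0240379
t₂ = 0.8600000 − (-0.0240379)·(0.8600000 − 0.7400000) / (-0.0240379 − 0.0923139) = 0.8600000 − (-0.0028846)/(-0.1163518) = 0.8352084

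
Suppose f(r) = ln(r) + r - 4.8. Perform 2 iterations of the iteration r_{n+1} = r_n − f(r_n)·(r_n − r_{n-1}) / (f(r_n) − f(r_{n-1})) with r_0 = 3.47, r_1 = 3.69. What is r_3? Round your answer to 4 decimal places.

f(3.47) = -0.085845, f(3.69) = 0.195626
r_2 = 3.690000 − 0.195626·(3.690000 − 3.470000) / (0.195626 − (-0.085845)) = 3.690000 − (0.043038)/(0.281472) = 3.537097
f(3.537097) = 0.000404
r_3 = 3.537097 − 0.000404·(3.537097 − 3.690000) / (0.000404 − 0.195626) = 3.537097 − (-0.000062)/(-0.195223) = 3.536781

3.5368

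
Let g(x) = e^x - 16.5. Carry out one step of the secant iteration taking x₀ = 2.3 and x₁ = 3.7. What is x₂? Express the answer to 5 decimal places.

2.59981

g(2.3) = -6.5258175, g(3.7) = 23.9473044
x₂ = 3.7000000 − 23.9473044·(3.7000000 − 2.3000000) / (23.9473044 − (-6.5258175)) = 3.7000000 − (33.5262261)/(30.4731219) = 2.5998099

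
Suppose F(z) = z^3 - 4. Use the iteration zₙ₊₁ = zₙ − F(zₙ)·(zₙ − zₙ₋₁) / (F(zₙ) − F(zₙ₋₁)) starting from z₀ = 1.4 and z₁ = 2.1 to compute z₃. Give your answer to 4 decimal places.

1.5733

F(1.4) = -1.256000, F(2.1) = 5.261000
z₂ = 2.100000 − 5.261000·(2.100000 − 1.400000) / (5.261000 − (-1.256000)) = 2.100000 − (3.682700)/(6.517000) = 1.534909
F(1.534909) = -0.383840
z₃ = 1.534909 − (-0.383840)·(1.534909 − 2.100000) / (-0.383840 − 5.261000) = 1.534909 − (0.216905)/(-5.644840) = 1.573334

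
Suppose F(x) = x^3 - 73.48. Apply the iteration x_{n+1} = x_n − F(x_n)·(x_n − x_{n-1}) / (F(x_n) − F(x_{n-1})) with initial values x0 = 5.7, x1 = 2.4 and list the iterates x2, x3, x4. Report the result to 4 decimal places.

3.5488, 4.6201, 4.1207

F(5.7) = 111.713000, F(2.4) = -59.656000
x2 = 2.400000 − (-59.656000)·(2.400000 − 5.700000) / (-59.656000 − 111.713000) = 2.400000 − (196.864800)/(-171.369000) = 3.548777
F(3.548777) = -28.787340
x3 = 3.548777 − (-28.787340)·(3.548777 − 2.400000) / (-28.787340 − (-59.656000)) = 3.548777 − (-33.070240)/(30.868660) = 4.620098
F(4.620098) = 25.137409
x4 = 4.620098 − 25.137409·(4.620098 − 3.548777) / (25.137409 − (-28.787340)) = 4.620098 − (26.930231)/(53.924749) = 4.120694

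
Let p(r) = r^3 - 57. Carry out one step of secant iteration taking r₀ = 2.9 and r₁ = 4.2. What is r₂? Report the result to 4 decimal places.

p(2.9) = -32.611000, p(4.2) = 17.088000
r₂ = 4.200000 − 17.088000·(4.200000 − 2.900000) / (17.088000 − (-32.611000)) = 4.200000 − (22.214400)/(49.699000) = 3.753021

3.7530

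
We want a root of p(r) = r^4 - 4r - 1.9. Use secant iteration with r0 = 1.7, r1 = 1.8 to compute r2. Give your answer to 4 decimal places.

1.7199

p(1.7) = -0.347900, p(1.8) = 1.397600
r2 = 1.800000 − 1.397600·(1.800000 − 1.700000) / (1.397600 − (-0.347900)) = 1.800000 − (0.139760)/(1.745500) = 1.719931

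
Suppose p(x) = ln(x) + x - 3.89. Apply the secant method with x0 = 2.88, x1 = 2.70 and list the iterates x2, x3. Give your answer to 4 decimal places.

2.8448, 2.8446

p(2.88) = 0.047790, p(2.70) = -0.196748
x2 = 2.700000 − (-0.196748)·(2.700000 − 2.880000) / (-0.196748 − 0.047790) = 2.700000 − (0.035415)/(-0.244539) = 2.844823
p(2.844823) = 0.000323
x3 = 2.844823 − 0.000323·(2.844823 − 2.700000) / (0.000323 − (-0.196748)) = 2.844823 − (0.000047)/(0.197071) = 2.844585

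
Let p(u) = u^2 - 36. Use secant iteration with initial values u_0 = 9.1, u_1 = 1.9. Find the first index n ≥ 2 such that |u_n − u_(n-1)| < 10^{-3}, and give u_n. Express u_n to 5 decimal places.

n = 7, u_n = 6.00000

p(9.1) = 46.8100000, p(1.9) = -32.3900000
u_2 = 1.9000000 − (-32.3900000)·(-7.2000000)/(-79.2000000) = 4.8445455;  |Δ| = 2.9445455
p(4.8445455) = -12.5303793
u_3 = 4.8445455 − (-12.5303793)·(2.9445455)/(19.8596207) = 6.7023992;  |Δ| = 1.8578538
p(6.7023992) = 8.9221556
u_4 = 6.7023992 − 8.9221556·(1.8578538)/(21.4525350) = 5.9297138;  |Δ| = 0.7726854
p(5.9297138) = -0.8384938
u_5 = 5.9297138 − (-0.8384938)·(-0.7726854)/(-9.7606494) = 5.9960918;  |Δ| = 0.0663780
p(5.9960918) = -0.0468832
u_6 = 5.9960918 − (-0.0468832)·(0.0663780)/(0.7916105) = 6.0000230;  |Δ| = 0.0039312
p(6.0000230) = 0.0002764
u_7 = 6.0000230 − 0.0002764·(0.0039312)/(0.0471596) = 6.0000000;  |Δ| = 0.0000230
|u_7 − u_6| = 0.0000230 < 10^{-3}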